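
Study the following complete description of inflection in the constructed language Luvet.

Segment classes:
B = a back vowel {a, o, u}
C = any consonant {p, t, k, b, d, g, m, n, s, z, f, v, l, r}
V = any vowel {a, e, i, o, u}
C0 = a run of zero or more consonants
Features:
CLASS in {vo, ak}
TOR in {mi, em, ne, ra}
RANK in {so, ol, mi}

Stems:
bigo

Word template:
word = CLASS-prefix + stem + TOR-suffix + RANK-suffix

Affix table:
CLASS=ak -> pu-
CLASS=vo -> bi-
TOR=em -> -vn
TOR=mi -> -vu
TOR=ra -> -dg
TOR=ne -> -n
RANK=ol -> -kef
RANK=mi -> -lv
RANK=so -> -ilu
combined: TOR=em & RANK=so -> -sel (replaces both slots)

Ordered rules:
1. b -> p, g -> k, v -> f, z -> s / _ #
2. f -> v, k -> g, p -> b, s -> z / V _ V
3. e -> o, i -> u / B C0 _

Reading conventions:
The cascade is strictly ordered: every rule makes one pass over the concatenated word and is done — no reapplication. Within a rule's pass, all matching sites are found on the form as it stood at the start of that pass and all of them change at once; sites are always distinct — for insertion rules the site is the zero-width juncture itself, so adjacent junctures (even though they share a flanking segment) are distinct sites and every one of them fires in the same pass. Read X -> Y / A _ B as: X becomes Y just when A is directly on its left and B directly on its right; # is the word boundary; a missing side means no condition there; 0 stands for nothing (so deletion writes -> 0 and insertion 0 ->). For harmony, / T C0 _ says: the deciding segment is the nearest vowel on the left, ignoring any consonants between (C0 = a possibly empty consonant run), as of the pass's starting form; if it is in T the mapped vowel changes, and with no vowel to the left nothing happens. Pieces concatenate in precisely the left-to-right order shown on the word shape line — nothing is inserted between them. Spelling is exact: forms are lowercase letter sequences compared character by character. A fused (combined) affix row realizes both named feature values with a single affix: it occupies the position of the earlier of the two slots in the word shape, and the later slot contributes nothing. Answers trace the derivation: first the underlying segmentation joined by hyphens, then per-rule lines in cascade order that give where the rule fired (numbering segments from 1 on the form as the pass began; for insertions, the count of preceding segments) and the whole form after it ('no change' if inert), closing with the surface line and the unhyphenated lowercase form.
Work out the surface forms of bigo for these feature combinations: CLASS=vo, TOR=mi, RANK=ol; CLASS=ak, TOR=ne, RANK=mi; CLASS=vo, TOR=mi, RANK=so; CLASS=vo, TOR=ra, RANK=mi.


cell CLASS=vo, TOR=mi, RANK=ol:
underlying: bi-bigo-vu-kef
1. b -> p, g -> k, v -> f, z -> s / _ #: no change
2. f -> v, k -> g, p -> b, s -> z / V _ V: fires at position(s) 9: bibigovugef
3. e -> o, i -> u / B C0 _: fires at position(s) 10: bibigovugof
surface: bibigovugof

cell CLASS=ak, TOR=ne, RANK=mi:
underlying: pu-bigo-n-lv
1. b -> p, g -> k, v -> f, z -> s / _ #: fires at position(s) 9: pubigonlf
2. f -> v, k -> g, p -> b, s -> z / V _ V: no change
3. e -> o, i -> u / B C0 _: fires at position(s) 4: pubugonlf
surface: pubugonlf

cell CLASS=vo, TOR=mi, RANK=so:
underlying: bi-bigo-vu-ilu
1. b -> p, g -> k, v -> f, z -> s / _ #: no change
2. f -> v, k -> g, p -> b, s -> z / V _ V: no change
3. e -> o, i -> u / B C0 _: fires at position(s) 9: bibigovuulu
surface: bibigovuulu

cell CLASS=vo, TOR=ra, RANK=mi:
underlying: bi-bigo-dg-lv
1. b -> p, g -> k, v -> f, z -> s / _ #: fires at position(s) 10: bibigodglf
2. f -> v, k -> g, p -> b, s -> z / V _ V: no change
3. e -> o, i -> u / B C0 _: no change
surface: bibigodglf


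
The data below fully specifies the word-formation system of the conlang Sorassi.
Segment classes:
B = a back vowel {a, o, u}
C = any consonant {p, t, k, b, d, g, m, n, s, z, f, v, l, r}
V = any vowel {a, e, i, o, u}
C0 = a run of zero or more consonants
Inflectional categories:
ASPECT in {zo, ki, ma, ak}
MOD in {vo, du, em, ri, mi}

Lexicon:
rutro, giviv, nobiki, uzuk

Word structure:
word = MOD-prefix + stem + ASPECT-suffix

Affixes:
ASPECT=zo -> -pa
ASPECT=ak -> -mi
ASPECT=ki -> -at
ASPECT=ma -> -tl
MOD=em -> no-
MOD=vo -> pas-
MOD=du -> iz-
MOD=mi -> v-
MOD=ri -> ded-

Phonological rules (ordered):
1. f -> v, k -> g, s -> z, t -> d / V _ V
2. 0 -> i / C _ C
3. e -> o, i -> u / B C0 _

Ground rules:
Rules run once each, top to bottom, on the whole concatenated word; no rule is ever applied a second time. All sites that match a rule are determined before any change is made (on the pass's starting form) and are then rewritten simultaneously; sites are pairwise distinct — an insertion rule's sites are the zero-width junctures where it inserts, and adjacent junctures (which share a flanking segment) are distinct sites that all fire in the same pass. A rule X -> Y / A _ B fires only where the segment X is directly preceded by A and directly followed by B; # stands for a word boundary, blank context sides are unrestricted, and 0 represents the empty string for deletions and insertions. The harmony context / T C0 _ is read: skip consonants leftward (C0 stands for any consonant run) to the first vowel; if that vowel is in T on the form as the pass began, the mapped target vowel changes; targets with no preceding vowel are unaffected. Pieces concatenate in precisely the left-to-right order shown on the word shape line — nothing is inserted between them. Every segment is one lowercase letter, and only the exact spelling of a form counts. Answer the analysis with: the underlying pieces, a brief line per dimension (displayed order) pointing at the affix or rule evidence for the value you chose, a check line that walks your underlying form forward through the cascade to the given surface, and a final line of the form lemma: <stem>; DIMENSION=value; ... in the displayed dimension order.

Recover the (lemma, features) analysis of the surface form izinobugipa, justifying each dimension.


underlying: iz-nobiki-pa
ASPECT=zo - signalled by the affix -pa
MOD=du - signalled by the affix iz-
check: iznobikipa -> iznobigipa -> izinobigipa -> izinobugipa
lemma: nobiki; ASPECT=zo; MOD=du


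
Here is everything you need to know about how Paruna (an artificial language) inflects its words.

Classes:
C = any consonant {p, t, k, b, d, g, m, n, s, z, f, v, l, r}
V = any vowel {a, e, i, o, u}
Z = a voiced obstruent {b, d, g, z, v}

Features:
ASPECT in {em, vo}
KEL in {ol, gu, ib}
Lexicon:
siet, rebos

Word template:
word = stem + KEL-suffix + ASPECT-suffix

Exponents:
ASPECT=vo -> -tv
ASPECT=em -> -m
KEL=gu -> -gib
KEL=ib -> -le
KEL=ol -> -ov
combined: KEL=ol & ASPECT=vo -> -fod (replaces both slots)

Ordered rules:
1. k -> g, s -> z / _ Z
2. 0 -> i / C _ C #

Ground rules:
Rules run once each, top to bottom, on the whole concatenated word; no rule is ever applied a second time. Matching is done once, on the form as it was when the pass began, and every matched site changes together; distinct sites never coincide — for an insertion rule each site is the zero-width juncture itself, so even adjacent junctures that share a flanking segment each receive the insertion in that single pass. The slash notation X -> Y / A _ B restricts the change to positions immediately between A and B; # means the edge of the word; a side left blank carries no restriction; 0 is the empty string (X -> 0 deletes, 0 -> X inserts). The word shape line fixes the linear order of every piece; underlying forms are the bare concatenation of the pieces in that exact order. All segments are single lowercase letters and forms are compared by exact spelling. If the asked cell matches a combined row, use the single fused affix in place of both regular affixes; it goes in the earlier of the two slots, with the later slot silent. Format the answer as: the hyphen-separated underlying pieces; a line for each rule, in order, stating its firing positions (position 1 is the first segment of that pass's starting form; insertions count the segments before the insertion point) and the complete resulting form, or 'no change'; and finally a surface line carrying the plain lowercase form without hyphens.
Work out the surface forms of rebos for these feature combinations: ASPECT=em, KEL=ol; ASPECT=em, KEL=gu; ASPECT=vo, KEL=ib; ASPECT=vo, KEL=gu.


cell ASPECT=em, KEL=ol:
underlying: rebos-ov-m
1. k -> g, s -> z / _ Z: no change
2. 0 -> i / C _ C #: inserts after position(s) 7: rebosovim
surface: rebosovim

cell ASPECT=em, KEL=gu:
underlying: rebos-gib-m
1. k -> g, s -> z / _ Z: fires at position(s) 5: rebozgibm
2. 0 -> i / C _ C #: inserts after position(s) 8: rebozgibim
surface: rebozgibim

cell ASPECT=vo, KEL=ib:
underlying: rebos-le-tv
1. k -> g, s -> z / _ Z: no change
2. 0 -> i / C _ C #: inserts after position(s) 8: rebosletiv
surface: rebosletiv

cell ASPECT=vo, KEL=gu:
underlying: rebos-gib-tv
1. k -> g, s -> z / _ Z: fires at position(s) 5: rebozgibtv
2. 0 -> i / C _ C #: inserts after position(s) 9: rebozgibtiv
surface: rebozgibtiv


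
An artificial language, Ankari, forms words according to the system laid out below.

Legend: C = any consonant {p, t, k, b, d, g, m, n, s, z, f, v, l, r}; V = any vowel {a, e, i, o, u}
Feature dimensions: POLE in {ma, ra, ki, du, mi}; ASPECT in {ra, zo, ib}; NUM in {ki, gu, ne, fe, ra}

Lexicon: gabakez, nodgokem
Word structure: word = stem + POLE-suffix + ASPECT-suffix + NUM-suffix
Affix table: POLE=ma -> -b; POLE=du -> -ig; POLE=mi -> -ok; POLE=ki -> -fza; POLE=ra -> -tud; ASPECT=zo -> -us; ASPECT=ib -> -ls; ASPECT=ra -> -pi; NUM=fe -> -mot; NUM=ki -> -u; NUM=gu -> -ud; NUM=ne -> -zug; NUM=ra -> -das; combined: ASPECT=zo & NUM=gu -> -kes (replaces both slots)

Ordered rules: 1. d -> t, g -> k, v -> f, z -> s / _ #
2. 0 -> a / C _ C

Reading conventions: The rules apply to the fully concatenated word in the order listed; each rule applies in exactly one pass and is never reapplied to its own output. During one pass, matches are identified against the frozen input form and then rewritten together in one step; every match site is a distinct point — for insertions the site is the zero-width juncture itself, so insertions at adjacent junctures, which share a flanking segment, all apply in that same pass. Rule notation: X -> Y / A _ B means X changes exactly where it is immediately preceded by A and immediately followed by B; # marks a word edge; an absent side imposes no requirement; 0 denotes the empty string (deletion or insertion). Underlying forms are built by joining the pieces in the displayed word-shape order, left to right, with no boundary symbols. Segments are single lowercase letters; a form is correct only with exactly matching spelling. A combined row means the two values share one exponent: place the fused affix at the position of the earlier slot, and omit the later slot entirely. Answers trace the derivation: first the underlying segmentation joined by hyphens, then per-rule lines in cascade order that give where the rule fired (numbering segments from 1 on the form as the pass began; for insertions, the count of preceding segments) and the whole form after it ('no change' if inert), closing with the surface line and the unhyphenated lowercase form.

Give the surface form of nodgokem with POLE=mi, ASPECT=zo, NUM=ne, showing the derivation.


underlying: nodgokem-ok-us-zug
1. d -> t, g -> k, v -> f, z -> s / _ #: fires at position(s) 15: nodgokemokuszuk
2. 0 -> a / C _ C: inserts after position(s) 3, 12: nodagokemokusazuk
surface: nodagokemokusazuk


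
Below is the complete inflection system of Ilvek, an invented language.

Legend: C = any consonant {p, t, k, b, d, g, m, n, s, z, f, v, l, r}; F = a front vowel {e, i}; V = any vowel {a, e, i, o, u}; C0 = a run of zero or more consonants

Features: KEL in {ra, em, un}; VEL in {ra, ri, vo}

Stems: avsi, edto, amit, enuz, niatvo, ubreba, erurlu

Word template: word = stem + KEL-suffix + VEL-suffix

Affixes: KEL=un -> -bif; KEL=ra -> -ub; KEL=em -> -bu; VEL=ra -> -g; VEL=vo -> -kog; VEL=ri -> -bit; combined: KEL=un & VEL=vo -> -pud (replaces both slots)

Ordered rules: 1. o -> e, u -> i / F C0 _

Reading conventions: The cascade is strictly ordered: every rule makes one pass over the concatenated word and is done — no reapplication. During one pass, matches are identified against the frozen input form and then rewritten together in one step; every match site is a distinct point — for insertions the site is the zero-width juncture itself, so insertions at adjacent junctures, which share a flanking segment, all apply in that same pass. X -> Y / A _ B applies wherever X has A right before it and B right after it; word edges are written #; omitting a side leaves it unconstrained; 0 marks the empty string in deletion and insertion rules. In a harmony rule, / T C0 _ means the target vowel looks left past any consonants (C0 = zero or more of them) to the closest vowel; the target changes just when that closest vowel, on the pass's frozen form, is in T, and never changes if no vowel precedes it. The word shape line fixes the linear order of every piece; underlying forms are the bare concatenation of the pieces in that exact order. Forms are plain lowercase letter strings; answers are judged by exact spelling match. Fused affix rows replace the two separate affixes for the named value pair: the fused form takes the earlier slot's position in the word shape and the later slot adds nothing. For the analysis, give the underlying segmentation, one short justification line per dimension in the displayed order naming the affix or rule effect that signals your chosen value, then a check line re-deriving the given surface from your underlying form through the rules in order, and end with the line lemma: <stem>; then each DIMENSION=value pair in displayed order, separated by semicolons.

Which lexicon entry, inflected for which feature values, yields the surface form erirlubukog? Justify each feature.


underlying: erurlu-bu-kog
KEL=em - signalled by the affix -bu
VEL=vo - signalled by the affix -kog
check: erurlubukog -> erirlubukog
lemma: erurlu; KEL=em; VEL=vo


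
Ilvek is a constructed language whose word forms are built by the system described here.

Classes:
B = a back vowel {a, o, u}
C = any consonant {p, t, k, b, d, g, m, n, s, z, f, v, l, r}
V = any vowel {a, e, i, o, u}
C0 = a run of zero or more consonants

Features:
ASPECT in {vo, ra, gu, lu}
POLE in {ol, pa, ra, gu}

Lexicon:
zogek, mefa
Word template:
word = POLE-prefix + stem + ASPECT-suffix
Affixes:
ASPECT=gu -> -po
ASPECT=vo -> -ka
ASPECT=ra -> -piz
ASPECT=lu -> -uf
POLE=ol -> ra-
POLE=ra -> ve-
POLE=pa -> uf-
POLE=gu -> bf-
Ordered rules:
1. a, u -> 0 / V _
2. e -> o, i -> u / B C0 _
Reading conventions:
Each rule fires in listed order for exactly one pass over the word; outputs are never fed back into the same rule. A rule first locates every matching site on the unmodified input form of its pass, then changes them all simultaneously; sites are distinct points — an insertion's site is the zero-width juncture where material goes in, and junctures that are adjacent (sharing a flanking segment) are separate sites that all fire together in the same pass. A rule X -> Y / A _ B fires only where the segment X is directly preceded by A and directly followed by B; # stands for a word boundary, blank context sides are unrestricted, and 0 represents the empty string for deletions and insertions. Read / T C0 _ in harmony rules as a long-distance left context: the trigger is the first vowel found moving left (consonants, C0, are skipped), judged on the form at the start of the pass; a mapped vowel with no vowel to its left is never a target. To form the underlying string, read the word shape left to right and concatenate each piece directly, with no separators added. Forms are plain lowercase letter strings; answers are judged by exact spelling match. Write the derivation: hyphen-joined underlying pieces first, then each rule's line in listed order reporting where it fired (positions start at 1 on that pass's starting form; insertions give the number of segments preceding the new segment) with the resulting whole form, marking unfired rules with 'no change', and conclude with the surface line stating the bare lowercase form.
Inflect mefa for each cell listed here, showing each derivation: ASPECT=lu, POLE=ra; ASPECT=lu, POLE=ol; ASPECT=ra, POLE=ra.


cell ASPECT=lu, POLE=ra:
underlying: ve-mefa-uf
1. a, u -> 0 / V _: fires at position(s) 7: vemefaf
2. e -> o, i -> u / B C0 _: no change
surface: vemefaf

cell ASPECT=lu, POLE=ol:
underlying: ra-mefa-uf
1. a, u -> 0 / V _: fires at position(s) 7: ramefaf
2. e -> o, i -> u / B C0 _: fires at position(s) 4: ramofaf
surface: ramofaf

cell ASPECT=ra, POLE=ra:
underlying: ve-mefa-piz
1. a, u -> 0 / V _: no change
2. e -> o, i -> u / B C0 _: fires at position(s) 8: vemefapuz
surface: vemefapuz


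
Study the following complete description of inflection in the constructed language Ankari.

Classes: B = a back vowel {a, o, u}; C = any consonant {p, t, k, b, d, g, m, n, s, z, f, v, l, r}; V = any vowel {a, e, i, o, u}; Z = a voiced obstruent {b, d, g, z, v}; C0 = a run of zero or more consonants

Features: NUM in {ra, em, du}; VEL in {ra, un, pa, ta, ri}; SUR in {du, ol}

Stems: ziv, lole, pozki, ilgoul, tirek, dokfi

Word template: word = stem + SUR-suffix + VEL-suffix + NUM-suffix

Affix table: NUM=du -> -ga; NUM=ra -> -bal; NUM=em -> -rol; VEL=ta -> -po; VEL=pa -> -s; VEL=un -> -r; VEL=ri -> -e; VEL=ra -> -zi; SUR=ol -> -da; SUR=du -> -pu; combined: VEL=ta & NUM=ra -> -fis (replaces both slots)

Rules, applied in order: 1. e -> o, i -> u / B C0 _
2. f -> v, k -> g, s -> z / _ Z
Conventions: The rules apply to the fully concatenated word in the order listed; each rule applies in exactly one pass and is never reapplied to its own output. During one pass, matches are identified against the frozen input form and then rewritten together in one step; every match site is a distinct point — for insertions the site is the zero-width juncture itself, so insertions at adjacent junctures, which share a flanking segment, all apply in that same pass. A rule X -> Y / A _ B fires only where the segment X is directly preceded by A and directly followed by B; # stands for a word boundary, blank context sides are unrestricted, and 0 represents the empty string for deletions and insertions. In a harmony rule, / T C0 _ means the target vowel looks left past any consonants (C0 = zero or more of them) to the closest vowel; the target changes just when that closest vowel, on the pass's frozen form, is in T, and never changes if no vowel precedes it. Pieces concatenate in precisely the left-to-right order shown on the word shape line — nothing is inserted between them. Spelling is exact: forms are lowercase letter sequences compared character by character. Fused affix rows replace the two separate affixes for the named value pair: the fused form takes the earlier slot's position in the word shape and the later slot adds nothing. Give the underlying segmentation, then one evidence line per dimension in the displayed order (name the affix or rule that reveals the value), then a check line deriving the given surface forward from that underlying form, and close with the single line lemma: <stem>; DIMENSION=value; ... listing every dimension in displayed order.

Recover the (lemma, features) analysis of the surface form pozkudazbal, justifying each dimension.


underlying: pozki-da-s-bal
NUM=ra - signalled by the affix -bal
VEL=pa - signalled by the affix -s
SUR=ol - signalled by the affix -da
check: pozkidasbal -> pozkudasbal -> pozkudazbal
lemma: pozki; NUM=ra; VEL=pa; SUR=ol


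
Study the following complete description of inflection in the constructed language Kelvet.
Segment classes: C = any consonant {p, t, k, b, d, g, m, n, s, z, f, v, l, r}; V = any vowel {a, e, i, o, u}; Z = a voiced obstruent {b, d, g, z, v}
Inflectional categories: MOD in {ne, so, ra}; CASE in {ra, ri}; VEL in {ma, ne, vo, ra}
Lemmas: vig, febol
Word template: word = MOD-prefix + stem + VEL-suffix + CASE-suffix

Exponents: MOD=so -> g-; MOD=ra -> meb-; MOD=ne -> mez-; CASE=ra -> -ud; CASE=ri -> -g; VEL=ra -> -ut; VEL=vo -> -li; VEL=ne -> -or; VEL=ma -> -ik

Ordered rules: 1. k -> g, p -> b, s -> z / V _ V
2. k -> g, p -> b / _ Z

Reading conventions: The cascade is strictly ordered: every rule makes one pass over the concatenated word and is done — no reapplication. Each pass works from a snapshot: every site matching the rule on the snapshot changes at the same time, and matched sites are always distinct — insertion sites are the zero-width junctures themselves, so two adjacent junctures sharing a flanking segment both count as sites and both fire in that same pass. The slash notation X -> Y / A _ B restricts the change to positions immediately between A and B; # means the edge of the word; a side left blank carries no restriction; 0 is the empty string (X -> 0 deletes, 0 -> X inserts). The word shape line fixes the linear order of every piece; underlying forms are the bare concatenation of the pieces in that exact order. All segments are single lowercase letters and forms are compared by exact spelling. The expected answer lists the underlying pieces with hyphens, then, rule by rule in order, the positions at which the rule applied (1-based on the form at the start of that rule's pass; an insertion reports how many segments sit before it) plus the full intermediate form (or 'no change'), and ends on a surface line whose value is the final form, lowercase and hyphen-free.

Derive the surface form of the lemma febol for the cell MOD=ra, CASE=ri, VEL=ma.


underlying: meb-febol-ik-g
1. k -> g, p -> b, s -> z / V _ V: no change
2. k -> g, p -> b / _ Z: fires at position(s) 10: mebfeboligg
surface: mebfeboligg


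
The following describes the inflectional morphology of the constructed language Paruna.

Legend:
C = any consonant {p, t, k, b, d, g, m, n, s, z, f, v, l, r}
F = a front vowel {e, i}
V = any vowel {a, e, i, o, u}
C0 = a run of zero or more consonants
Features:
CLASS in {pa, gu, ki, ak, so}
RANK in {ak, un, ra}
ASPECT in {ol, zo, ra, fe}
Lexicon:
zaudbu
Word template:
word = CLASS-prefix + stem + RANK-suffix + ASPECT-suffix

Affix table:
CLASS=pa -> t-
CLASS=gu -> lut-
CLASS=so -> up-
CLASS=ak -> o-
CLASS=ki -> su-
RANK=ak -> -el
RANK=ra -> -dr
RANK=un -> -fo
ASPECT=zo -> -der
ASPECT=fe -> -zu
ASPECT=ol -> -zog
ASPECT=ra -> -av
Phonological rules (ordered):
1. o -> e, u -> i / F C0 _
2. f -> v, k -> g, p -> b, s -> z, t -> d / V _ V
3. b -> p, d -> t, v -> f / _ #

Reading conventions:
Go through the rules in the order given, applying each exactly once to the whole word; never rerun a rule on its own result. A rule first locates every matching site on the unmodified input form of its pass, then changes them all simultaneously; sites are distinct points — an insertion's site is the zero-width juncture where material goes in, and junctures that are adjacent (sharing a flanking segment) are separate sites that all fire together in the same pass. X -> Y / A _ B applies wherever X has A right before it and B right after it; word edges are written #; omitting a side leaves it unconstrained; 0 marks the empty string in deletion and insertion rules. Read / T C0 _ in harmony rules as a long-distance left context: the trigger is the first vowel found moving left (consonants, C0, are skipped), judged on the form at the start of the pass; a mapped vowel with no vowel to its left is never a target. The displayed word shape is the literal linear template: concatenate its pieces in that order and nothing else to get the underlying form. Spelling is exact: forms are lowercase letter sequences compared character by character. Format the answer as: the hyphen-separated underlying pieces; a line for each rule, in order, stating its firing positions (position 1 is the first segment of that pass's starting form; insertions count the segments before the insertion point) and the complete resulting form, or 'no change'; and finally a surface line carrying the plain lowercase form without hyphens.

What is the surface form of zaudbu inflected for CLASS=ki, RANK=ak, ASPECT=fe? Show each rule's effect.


underlying: su-zaudbu-el-zu
1. o -> e, u -> i / F C0 _: fires at position(s) 12: suzaudbuelzi
2. f -> v, k -> g, p -> b, s -> z, t -> d / V _ V: no change
3. b -> p, d -> t, v -> f / _ #: no change
surface: suzaudbuelzi


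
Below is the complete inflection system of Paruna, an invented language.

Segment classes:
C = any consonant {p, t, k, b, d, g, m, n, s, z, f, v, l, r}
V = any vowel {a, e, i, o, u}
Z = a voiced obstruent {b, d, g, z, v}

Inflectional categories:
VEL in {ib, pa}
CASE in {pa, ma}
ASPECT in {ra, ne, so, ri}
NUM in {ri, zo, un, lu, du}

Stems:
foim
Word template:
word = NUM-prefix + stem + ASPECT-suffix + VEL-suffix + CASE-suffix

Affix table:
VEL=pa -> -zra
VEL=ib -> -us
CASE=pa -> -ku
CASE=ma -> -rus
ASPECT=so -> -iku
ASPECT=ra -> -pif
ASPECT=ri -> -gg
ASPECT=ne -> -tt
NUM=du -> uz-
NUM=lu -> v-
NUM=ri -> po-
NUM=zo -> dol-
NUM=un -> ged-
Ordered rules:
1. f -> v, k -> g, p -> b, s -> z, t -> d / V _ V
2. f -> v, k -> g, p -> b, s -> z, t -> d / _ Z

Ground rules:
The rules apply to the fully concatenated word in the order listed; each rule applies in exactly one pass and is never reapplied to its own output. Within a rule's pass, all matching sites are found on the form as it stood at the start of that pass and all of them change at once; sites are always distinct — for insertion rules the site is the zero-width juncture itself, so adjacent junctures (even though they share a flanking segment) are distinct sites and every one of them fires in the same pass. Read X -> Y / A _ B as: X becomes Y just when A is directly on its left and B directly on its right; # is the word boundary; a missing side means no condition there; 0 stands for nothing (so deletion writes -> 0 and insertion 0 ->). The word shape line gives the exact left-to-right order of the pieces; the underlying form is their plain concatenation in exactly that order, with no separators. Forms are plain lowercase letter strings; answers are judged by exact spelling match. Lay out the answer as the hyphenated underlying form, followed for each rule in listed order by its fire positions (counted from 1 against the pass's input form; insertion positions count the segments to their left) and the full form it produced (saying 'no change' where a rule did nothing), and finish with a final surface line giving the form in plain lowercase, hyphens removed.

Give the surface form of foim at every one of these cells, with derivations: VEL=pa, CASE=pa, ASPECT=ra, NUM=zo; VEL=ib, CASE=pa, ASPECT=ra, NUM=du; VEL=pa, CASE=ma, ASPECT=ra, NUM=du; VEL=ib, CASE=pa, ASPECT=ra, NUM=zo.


cell VEL=pa, CASE=pa, ASPECT=ra, NUM=zo:
underlying: dol-foim-pif-zra-ku
1. f -> v, k -> g, p -> b, s -> z, t -> d / V _ V: fires at position(s) 14: dolfoimpifzragu
2. f -> v, k -> g, p -> b, s -> z, t -> d / _ Z: fires at position(s) 10: dolfoimpivzragu
surface: dolfoimpivzragu

cell VEL=ib, CASE=pa, ASPECT=ra, NUM=du:
underlying: uz-foim-pif-us-ku
1. f -> v, k -> g, p -> b, s -> z, t -> d / V _ V: fires at position(s) 9: uzfoimpivusku
2. f -> v, k -> g, p -> b, s -> z, t -> d / _ Z: no change
surface: uzfoimpivusku

cell VEL=pa, CASE=ma, ASPECT=ra, NUM=du:
underlying: uz-foim-pif-zra-rus
1. f -> v, k -> g, p -> b, s -> z, t -> d / V _ V: no change
2. f -> v, k -> g, p -> b, s -> z, t -> d / _ Z: fires at position(s) 9: uzfoimpivzrarus
surface: uzfoimpivzrarus

cell VEL=ib, CASE=pa, ASPECT=ra, NUM=zo:
underlying: dol-foim-pif-us-ku
1. f -> v, k -> g, p -> b, s -> z, t -> d / V _ V: fires at position(s) 10: dolfoimpivusku
2. f -> v, k -> g, p -> b, s -> z, t -> d / _ Z: no change
surface: dolfoimpivusku


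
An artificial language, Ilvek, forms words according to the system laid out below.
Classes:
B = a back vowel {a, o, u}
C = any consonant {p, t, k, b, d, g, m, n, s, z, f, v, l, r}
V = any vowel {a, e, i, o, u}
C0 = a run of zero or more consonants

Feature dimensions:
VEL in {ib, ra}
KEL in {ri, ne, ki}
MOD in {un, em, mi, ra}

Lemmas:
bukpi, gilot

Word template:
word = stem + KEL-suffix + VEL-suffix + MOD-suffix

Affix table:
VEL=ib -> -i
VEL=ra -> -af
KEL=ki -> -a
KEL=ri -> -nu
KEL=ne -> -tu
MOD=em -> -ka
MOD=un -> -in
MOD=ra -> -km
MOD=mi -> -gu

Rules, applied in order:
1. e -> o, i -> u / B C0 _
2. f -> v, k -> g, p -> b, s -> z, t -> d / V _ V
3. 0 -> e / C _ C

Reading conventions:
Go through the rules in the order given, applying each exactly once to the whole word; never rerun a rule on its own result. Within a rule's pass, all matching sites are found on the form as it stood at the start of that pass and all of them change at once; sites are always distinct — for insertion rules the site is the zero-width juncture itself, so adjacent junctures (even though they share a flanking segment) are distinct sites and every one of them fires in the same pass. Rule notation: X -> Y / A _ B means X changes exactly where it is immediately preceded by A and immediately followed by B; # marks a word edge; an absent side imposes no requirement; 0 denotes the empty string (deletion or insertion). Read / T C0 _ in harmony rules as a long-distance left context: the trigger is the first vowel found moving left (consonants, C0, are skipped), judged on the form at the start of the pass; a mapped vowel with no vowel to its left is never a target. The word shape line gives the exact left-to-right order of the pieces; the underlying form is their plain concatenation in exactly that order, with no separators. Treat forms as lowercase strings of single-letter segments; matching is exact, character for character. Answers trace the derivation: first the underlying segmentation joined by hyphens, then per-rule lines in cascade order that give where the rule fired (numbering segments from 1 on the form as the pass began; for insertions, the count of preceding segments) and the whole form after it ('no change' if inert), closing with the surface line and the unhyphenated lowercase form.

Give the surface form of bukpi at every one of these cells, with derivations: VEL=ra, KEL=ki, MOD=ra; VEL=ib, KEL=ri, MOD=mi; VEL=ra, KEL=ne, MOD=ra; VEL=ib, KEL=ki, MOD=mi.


cell VEL=ra, KEL=ki, MOD=ra:
underlying: bukpi-a-af-km
1. e -> o, i -> u / B C0 _: fires at position(s) 5: bukpuaafkm
2. f -> v, k -> g, p -> b, s -> z, t -> d / V _ V: no change
3. 0 -> e / C _ C: inserts after position(s) 3, 8, 9: bukepuaafekem
surface: bukepuaafekem

cell VEL=ib, KEL=ri, MOD=mi:
underlying: bukpi-nu-i-gu
1. e -> o, i -> u / B C0 _: fires at position(s) 5, 8: bukpunuugu
2. f -> v, k -> g, p -> b, s -> z, t -> d / V _ V: no change
3. 0 -> e / C _ C: inserts after position(s) 3: bukepunuugu
surface: bukepunuugu

cell VEL=ra, KEL=ne, MOD=ra:
underlying: bukpi-tu-af-km
1. e -> o, i -> u / B C0 _: fires at position(s) 5: bukputuafkm
2. f -> v, k -> g, p -> b, s -> z, t -> d / V _ V: fires at position(s) 6: bukpuduafkm
3. 0 -> e / C _ C: inserts after position(s) 3, 9, 10: bukepuduafekem
surface: bukepuduafekem

cell VEL=ib, KEL=ki, MOD=mi:
underlying: bukpi-a-i-gu
1. e -> o, i -> u / B C0 _: fires at position(s) 5, 7: bukpuaugu
2. f -> v, k -> g, p -> b, s -> z, t -> d / V _ V: no change
3. 0 -> e / C _ C: inserts after position(s) 3: bukepuaugu
surface: bukepuaugu


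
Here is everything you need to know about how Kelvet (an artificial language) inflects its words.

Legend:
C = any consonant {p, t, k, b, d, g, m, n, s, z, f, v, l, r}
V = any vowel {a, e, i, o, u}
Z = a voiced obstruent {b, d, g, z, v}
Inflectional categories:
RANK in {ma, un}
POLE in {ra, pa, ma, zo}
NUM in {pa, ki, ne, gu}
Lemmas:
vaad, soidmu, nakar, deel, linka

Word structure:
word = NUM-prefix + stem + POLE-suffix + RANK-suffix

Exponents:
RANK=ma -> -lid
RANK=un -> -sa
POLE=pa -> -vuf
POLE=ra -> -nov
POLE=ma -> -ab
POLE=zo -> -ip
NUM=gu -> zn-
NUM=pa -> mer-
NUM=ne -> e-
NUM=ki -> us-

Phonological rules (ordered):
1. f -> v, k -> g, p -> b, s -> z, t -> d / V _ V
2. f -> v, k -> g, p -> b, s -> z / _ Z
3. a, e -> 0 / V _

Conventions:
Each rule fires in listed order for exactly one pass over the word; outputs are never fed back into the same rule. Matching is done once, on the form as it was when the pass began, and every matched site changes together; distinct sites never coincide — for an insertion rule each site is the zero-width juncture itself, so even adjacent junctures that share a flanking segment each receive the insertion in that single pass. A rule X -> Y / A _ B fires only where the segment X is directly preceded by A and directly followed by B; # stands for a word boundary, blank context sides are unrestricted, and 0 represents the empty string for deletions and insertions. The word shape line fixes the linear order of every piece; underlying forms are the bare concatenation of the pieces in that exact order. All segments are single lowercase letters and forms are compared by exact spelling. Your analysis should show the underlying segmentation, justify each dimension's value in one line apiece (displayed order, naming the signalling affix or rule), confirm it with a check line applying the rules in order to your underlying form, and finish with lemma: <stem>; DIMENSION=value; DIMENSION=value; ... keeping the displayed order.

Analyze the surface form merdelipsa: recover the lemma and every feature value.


underlying: mer-deel-ip-sa
RANK=un - signalled by the affix -sa
POLE=zo - signalled by the affix -ip
NUM=pa - signalled by the affix mer-
check: merdeelipsa -> merdeelipsa -> merdeelipsa -> merdelipsa
lemma: deel; RANK=un; POLE=zo; NUM=pa


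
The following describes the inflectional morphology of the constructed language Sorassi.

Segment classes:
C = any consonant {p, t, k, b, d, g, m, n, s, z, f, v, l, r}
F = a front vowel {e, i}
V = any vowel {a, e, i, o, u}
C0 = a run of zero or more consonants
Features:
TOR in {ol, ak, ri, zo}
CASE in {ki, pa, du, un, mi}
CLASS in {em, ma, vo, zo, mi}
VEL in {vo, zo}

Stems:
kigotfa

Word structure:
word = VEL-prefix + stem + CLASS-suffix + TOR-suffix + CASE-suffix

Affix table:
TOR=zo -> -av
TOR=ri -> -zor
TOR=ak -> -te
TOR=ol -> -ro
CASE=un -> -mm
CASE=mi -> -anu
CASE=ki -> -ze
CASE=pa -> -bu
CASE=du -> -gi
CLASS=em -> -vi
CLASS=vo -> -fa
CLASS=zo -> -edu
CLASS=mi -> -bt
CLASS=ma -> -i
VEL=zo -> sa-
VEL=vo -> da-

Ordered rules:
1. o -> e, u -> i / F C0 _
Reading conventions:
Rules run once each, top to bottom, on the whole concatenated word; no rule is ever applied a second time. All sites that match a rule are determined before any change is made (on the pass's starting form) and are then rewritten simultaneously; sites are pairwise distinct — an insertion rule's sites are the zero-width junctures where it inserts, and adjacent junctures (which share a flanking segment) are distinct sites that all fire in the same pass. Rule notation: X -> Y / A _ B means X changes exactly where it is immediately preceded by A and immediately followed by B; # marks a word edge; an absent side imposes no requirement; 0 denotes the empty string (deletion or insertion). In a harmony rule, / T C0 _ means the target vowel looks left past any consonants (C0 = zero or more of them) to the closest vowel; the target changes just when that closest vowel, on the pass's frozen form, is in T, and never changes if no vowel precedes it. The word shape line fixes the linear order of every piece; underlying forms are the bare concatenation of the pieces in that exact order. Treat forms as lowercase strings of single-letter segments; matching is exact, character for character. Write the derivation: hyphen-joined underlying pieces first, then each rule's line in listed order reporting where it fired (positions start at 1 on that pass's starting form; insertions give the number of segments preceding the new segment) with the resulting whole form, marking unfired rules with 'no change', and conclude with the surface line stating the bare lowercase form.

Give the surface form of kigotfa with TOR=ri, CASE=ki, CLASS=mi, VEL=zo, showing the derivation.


underlying: sa-kigotfa-bt-zor-ze
1. o -> e, u -> i / F C0 _: fires at position(s) 6: sakigetfabtzorze
surface: sakigetfabtzorze


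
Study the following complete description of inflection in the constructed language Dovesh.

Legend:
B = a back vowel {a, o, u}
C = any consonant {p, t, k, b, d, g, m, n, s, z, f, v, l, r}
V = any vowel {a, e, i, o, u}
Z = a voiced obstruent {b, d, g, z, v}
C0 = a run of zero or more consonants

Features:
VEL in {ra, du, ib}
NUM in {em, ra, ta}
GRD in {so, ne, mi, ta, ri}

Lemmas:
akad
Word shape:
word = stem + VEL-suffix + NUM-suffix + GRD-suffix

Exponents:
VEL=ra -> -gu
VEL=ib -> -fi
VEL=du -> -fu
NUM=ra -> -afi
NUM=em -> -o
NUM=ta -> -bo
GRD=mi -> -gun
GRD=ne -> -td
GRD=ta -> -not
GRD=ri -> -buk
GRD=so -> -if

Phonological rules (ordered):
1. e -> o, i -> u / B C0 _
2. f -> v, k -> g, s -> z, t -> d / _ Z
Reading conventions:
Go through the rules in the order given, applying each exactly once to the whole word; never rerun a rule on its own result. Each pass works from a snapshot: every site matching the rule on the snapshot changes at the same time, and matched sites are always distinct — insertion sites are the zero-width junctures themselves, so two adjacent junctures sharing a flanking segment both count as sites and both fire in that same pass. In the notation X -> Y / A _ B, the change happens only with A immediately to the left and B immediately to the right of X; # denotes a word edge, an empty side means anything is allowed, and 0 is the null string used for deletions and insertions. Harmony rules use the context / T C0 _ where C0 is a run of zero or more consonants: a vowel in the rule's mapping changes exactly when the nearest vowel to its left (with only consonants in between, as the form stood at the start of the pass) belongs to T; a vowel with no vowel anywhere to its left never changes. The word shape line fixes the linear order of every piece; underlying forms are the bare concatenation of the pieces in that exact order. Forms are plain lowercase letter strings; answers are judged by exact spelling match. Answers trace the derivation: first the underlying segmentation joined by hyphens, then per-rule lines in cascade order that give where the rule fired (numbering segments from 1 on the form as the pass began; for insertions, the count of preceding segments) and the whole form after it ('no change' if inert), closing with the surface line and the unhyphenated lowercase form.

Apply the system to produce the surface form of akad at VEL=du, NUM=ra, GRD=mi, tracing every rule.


underlying: akad-fu-afi-gun
1. e -> o, i -> u / B C0 _: fires at position(s) 9: akadfuafugun
2. f -> v, k -> g, s -> z, t -> d / _ Z: no change
surface: akadfuafugun


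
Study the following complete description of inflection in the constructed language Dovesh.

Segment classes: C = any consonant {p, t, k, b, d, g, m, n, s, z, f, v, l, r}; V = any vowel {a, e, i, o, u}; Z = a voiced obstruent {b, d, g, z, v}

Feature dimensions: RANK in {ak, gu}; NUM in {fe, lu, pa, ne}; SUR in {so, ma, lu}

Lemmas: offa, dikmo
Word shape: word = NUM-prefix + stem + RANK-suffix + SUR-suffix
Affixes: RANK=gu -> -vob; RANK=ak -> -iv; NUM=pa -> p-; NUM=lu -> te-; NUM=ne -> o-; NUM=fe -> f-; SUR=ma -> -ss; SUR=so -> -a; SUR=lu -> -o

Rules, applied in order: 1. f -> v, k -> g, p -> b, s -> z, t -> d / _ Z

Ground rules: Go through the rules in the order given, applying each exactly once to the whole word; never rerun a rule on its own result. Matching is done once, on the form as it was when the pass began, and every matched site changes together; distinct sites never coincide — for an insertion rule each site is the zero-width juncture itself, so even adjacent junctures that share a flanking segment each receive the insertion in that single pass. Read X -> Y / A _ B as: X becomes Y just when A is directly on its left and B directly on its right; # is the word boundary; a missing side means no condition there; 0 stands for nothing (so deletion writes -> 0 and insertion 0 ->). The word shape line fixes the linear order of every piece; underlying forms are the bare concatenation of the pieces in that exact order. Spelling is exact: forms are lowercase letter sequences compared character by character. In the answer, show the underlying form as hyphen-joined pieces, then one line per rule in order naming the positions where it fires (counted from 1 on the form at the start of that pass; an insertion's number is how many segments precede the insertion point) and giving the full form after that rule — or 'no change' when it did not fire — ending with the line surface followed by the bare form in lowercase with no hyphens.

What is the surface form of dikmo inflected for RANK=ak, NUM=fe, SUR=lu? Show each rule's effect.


underlying: f-dikmo-iv-o
1. f -> v, k -> g, p -> b, s -> z, t -> d / _ Z: fires at position(s) 1: vdikmoivo
surface: vdikmoivo
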